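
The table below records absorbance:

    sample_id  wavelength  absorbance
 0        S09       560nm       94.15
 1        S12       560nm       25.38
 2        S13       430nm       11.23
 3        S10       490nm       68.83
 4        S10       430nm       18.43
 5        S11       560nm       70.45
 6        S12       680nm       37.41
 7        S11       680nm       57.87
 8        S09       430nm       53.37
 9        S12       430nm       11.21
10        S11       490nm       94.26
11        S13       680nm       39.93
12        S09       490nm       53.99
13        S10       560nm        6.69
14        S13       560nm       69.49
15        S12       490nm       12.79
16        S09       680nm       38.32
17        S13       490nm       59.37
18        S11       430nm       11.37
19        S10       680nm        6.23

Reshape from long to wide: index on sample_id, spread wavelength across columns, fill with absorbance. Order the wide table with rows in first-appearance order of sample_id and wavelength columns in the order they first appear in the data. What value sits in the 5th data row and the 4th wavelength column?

With rows in first-appearance order of sample_id, row 5 is sample_id=S11. wavelength columns in first-appearance order: 560nm, 430nm, 490nm, 680nm; column 4 is 680nm.
Long rows with sample_id=S11, wavelength=680nm: absorbance = 57.87.

57.87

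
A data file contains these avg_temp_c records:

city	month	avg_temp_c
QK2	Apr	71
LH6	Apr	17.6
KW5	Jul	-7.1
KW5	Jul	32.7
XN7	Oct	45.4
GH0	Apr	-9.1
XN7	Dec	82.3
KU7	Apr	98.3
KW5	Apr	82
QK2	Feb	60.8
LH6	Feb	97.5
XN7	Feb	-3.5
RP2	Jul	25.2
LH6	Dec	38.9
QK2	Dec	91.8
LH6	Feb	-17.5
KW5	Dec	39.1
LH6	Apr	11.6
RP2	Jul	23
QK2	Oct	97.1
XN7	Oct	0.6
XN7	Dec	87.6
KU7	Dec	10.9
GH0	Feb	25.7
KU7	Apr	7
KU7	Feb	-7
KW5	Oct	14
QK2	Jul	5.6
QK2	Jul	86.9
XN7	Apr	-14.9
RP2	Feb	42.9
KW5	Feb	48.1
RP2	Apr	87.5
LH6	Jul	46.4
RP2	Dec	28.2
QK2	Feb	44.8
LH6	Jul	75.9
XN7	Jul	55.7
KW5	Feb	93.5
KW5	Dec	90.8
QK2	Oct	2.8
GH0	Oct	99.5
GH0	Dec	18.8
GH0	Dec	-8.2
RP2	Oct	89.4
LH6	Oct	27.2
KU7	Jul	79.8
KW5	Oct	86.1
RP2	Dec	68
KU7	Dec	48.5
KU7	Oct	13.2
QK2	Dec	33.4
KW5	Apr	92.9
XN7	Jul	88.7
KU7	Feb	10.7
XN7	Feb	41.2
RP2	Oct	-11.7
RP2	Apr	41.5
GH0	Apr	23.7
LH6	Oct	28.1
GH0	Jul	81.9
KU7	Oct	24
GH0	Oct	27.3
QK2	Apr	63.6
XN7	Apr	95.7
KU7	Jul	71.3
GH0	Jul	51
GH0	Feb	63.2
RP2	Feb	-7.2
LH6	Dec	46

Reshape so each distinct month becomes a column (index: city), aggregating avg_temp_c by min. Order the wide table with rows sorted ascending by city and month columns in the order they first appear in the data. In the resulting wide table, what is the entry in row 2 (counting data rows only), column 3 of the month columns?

With rows sorted ascending by city, row 2 is city=KU7. month columns in first-appearance order: Apr, Jul, Oct, Dec, Feb; column 3 is Oct.
Long rows with city=KU7, month=Oct: min(13.2, 24) = 13.2.

13.2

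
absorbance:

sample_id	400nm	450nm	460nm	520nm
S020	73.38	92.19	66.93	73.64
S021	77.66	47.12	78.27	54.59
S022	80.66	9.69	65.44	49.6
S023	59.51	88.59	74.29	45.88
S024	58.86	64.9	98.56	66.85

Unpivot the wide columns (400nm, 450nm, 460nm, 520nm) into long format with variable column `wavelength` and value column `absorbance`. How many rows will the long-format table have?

20

5 sample_id values × 4 melted columns = 20 rows.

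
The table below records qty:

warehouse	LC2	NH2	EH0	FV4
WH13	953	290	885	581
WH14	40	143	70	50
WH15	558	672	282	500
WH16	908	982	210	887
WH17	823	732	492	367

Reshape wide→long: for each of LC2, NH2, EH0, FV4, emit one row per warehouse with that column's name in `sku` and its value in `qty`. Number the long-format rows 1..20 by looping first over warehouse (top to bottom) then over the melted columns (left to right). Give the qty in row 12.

500

20 rows total (5 × 4). Row 12: index ⌊(12-1)/4⌋ = 2 into warehouse → WH15; (12-1) mod 4 = 3 into the melted columns → FV4.
So row 12 is (WH15, FV4, 500); qty = 500.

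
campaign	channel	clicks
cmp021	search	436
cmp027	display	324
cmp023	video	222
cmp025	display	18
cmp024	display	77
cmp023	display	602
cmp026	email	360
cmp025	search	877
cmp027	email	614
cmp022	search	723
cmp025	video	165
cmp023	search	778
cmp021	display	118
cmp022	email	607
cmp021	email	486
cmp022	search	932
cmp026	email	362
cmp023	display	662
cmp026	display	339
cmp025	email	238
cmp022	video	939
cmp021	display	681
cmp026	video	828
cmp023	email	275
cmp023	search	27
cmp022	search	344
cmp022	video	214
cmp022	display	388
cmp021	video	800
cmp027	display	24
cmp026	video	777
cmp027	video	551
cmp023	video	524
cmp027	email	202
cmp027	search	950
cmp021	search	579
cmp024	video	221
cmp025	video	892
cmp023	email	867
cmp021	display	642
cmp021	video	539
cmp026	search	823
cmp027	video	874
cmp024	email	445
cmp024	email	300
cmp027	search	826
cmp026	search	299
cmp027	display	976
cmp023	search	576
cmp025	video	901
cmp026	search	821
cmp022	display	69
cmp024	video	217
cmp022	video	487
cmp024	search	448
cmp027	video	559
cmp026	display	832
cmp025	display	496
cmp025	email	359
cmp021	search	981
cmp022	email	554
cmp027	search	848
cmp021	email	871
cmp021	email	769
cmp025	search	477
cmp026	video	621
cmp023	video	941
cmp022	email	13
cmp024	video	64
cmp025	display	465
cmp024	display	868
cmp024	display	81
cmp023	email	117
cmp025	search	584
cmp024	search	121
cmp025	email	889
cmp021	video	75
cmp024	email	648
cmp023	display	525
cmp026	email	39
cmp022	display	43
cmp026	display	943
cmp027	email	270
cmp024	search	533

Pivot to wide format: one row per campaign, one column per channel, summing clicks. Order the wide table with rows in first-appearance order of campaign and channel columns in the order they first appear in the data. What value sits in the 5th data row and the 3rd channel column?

502

With rows in first-appearance order of campaign, row 5 is campaign=cmp024. channel columns in first-appearance order: search, display, video, email; column 3 is video.
Long rows with campaign=cmp024, channel=video: 221 + 217 + 64 = 502.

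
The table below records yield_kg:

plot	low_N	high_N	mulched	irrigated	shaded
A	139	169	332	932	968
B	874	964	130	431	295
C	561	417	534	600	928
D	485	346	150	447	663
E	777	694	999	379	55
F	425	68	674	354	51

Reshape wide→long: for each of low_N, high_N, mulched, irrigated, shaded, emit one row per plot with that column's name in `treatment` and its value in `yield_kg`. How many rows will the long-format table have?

6 plot values × 5 melted columns = 30 rows.

30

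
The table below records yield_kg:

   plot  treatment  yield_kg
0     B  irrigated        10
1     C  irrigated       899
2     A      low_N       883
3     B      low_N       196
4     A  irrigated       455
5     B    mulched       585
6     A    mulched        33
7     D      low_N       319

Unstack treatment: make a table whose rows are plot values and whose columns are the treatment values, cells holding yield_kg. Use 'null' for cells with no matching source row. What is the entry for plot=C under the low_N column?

No long-format row has plot=C and treatment=low_N, so the cell is null.

null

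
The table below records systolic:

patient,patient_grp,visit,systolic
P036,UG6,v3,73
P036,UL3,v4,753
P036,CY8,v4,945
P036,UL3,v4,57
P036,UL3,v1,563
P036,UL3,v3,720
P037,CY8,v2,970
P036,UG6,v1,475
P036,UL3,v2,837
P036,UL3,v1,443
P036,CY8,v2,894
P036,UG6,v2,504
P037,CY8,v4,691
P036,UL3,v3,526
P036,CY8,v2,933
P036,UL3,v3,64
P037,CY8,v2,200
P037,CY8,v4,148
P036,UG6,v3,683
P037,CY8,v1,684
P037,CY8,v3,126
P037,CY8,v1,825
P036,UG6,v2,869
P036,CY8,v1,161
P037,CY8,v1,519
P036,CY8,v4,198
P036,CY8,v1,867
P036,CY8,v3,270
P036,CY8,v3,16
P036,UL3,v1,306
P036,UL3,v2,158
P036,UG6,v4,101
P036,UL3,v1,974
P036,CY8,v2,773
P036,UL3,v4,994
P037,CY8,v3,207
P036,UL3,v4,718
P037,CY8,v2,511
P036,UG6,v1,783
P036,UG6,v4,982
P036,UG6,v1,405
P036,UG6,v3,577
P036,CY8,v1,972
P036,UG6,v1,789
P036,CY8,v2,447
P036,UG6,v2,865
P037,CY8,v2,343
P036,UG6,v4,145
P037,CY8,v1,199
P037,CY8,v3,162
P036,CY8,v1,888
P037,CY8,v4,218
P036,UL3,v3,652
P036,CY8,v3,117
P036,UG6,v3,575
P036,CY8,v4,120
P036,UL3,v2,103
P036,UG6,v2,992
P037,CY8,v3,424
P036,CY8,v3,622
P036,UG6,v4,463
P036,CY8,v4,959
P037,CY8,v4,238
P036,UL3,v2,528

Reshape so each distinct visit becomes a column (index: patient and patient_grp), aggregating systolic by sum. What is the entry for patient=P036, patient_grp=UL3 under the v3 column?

Rows with patient=P036, patient_grp=UL3 and visit=v3: systolic values are 720, 526, 64, 652.
720 + 526 + 64 + 652 = 1962.

1962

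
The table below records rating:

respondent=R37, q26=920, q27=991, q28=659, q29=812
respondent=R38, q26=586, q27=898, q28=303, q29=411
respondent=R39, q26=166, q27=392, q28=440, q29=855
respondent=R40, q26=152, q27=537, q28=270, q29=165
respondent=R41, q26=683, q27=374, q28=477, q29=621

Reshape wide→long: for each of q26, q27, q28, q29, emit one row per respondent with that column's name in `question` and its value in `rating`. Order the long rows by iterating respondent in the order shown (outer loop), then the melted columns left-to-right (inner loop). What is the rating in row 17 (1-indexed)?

20 rows total (5 × 4). Row 17: index ⌊(17-1)/4⌋ = 4 into respondent → R41; (17-1) mod 4 = 0 into the melted columns → q26.
So row 17 is (R41, q26, 683); rating = 683.

683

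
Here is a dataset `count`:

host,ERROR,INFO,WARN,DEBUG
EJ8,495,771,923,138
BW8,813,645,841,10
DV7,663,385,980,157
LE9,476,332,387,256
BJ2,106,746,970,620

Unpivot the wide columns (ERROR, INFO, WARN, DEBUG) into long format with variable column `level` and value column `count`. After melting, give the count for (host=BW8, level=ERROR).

Unpivoting turns each (host, wide-column) pair into one long row.
The wide cell at row BW8, column ERROR holds 813, so the long row (BW8, ERROR) has count=813.

813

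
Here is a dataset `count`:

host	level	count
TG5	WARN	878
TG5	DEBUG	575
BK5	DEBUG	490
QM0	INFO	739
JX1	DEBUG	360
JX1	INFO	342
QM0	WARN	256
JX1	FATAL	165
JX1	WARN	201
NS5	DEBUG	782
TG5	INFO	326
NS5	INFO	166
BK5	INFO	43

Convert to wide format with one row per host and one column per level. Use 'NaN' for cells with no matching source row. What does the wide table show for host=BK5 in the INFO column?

43

The long row with host=BK5, level=INFO has count=43.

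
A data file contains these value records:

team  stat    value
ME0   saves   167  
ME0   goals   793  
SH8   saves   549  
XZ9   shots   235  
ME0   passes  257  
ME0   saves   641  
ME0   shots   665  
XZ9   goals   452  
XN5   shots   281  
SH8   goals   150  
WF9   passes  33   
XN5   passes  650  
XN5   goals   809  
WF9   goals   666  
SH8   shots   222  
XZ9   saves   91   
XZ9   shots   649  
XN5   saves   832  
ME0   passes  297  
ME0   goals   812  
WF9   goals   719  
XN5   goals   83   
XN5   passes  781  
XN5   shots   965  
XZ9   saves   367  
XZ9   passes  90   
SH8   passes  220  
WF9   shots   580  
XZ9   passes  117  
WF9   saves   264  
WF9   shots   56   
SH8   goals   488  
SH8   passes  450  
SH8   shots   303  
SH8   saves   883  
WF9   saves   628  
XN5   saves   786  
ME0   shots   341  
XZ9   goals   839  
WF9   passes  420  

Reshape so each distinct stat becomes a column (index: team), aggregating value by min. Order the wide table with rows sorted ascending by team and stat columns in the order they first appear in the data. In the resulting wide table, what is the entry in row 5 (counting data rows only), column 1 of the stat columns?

With rows sorted ascending by team, row 5 is team=XZ9. stat columns in first-appearance order: saves, goals, shots, passes; column 1 is saves.
Long rows with team=XZ9, stat=saves: min(91, 367) = 91.

91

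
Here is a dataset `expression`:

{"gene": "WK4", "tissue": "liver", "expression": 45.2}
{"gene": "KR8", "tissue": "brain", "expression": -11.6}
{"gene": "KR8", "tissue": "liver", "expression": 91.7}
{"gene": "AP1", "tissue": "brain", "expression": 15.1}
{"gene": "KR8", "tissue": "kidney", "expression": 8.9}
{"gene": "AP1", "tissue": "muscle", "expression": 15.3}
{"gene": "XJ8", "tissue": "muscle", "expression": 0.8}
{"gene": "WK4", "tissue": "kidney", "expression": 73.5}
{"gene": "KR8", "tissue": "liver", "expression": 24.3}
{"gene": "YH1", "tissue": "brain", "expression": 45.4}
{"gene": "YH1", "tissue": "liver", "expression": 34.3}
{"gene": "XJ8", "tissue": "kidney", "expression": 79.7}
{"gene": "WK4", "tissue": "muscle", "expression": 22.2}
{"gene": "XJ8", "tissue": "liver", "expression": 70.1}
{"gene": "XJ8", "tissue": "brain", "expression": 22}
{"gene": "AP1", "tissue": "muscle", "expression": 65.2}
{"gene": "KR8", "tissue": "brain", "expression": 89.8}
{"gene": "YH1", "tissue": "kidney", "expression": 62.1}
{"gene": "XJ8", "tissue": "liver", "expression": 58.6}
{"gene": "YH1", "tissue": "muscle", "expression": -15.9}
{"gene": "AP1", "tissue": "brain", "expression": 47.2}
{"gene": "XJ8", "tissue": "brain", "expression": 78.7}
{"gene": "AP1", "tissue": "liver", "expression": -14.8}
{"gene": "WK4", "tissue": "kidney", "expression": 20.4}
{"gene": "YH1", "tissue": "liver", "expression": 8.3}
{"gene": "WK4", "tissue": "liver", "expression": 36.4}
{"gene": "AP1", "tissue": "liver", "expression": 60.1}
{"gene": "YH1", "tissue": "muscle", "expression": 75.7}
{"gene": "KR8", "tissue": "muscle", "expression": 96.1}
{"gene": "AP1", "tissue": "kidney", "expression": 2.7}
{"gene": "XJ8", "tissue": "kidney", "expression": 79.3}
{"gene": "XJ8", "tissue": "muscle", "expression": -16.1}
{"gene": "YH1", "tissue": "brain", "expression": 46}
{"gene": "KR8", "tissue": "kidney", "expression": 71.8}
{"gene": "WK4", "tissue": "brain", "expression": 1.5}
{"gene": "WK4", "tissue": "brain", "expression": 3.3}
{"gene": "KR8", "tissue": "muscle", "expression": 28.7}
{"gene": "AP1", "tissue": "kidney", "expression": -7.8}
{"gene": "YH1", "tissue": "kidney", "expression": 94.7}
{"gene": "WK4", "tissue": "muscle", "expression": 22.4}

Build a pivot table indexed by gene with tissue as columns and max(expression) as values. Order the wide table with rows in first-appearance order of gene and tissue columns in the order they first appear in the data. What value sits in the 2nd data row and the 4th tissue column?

96.1

With rows in first-appearance order of gene, row 2 is gene=KR8. tissue columns in first-appearance order: liver, brain, kidney, muscle; column 4 is muscle.
Long rows with gene=KR8, tissue=muscle: max(96.1, 28.7) = 96.1.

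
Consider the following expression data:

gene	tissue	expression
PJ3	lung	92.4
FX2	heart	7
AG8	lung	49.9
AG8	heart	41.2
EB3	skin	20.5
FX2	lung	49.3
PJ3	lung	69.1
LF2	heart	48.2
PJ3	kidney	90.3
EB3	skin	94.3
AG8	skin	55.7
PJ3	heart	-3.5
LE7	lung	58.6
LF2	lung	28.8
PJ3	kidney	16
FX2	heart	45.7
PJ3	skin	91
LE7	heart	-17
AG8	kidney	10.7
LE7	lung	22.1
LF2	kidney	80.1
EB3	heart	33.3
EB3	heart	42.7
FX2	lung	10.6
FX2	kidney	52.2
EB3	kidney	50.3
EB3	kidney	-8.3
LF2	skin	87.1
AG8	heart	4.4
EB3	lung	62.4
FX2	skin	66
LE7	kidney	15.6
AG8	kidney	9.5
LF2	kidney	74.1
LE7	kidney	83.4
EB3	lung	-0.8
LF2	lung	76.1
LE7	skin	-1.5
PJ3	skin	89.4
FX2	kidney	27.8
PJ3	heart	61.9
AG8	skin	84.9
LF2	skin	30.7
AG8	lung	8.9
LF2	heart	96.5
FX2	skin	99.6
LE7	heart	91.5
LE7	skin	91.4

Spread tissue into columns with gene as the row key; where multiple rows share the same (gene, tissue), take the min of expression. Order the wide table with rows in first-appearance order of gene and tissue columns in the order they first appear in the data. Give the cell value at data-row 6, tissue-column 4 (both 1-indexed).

15.6

With rows in first-appearance order of gene, row 6 is gene=LE7. tissue columns in first-appearance order: lung, heart, skin, kidney; column 4 is kidney.
Long rows with gene=LE7, tissue=kidney: min(15.6, 83.4) = 15.6.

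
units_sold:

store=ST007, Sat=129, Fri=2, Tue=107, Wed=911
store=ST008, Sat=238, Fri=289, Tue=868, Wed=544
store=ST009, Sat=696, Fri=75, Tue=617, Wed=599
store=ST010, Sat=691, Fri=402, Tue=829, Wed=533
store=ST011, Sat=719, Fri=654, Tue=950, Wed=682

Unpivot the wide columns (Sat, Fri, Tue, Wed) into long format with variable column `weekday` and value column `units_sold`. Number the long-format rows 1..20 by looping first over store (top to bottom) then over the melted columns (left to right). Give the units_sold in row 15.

20 rows total (5 × 4). Row 15: index ⌊(15-1)/4⌋ = 3 into store → ST010; (15-1) mod 4 = 2 into the melted columns → Tue.
So row 15 is (ST010, Tue, 829); units_sold = 829.

829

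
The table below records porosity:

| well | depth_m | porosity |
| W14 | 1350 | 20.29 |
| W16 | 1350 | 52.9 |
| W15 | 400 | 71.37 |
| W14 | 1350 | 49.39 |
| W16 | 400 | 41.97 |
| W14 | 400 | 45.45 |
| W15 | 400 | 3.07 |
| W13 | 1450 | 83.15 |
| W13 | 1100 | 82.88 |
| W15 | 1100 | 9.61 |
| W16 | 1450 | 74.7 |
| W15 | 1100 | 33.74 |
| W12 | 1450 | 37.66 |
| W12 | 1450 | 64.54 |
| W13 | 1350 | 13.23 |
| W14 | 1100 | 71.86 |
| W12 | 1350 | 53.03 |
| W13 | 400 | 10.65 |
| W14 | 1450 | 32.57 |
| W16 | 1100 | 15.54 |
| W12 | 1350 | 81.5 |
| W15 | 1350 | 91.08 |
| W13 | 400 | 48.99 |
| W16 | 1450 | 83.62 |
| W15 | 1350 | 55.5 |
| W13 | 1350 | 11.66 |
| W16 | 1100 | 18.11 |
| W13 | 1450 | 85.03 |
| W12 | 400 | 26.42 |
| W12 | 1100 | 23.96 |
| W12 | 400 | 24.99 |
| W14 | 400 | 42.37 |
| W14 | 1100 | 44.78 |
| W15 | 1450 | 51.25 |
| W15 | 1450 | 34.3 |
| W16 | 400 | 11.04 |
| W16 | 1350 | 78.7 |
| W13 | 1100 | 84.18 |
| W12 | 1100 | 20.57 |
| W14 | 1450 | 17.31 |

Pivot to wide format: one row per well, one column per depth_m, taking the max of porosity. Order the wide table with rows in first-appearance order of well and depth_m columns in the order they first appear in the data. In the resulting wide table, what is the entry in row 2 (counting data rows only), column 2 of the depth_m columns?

41.97

With rows in first-appearance order of well, row 2 is well=W16. depth_m columns in first-appearance order: 1350, 400, 1450, 1100; column 2 is 400.
Long rows with well=W16, depth_m=400: max(41.97, 11.04) = 41.97.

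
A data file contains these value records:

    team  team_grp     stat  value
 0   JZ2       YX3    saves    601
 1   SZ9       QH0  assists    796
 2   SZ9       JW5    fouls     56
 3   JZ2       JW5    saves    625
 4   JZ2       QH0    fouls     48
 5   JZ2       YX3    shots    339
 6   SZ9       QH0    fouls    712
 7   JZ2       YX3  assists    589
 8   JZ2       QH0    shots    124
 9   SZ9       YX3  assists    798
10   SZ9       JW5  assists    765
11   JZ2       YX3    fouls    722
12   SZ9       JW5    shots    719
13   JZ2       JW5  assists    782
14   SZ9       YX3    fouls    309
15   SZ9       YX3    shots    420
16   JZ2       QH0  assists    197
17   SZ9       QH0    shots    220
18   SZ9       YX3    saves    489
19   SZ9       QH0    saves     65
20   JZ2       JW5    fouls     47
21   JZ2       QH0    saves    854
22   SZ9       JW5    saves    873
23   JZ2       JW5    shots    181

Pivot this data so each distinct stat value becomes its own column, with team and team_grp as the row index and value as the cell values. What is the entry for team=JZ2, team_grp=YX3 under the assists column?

Wide layout: rows indexed by team and team_grp, columns are the 4 distinct stat values (saves, assists, fouls, shots).
Cell (team=JZ2, team_grp=YX3, stat=assists) draws from the long row where team=JZ2, team_grp=YX3 and stat=assists, which has value=589.

589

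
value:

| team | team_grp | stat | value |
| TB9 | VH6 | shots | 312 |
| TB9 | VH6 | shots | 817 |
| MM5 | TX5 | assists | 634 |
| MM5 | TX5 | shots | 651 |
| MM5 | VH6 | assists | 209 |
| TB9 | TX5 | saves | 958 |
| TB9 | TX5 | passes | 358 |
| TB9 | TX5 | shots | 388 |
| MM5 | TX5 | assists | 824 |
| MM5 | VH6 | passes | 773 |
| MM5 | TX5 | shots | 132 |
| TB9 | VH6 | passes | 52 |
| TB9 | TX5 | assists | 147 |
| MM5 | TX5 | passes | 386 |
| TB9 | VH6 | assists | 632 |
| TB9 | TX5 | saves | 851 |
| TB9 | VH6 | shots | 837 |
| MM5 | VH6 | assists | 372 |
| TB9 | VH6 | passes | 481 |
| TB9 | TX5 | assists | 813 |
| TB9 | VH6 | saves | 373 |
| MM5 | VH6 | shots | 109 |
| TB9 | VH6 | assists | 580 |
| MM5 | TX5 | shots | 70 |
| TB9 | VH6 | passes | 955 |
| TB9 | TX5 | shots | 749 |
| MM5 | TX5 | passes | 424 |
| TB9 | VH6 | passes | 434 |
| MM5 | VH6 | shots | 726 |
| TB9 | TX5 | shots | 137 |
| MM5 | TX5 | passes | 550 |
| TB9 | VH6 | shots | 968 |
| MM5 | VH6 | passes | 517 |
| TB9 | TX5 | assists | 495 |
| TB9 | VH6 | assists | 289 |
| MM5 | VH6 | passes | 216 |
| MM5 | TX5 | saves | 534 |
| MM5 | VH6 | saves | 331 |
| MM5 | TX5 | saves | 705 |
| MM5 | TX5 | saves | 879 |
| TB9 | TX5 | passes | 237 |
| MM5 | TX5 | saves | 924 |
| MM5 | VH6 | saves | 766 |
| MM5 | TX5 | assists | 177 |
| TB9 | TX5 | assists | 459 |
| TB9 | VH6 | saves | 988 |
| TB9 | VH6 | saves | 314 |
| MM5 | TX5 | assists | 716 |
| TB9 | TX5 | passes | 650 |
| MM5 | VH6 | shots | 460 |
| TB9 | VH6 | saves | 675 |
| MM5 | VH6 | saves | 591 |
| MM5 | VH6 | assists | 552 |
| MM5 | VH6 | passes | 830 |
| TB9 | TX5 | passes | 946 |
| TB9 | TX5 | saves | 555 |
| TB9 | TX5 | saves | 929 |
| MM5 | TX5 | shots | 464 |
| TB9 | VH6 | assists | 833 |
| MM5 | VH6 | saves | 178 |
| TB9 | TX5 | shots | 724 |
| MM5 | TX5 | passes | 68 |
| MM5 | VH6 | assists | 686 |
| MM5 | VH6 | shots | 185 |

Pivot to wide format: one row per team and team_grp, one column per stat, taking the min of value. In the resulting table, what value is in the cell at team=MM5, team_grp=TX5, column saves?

Rows with team=MM5, team_grp=TX5 and stat=saves: value values are 534, 705, 879, 924.
min(534, 705, 879, 924) = 534.

534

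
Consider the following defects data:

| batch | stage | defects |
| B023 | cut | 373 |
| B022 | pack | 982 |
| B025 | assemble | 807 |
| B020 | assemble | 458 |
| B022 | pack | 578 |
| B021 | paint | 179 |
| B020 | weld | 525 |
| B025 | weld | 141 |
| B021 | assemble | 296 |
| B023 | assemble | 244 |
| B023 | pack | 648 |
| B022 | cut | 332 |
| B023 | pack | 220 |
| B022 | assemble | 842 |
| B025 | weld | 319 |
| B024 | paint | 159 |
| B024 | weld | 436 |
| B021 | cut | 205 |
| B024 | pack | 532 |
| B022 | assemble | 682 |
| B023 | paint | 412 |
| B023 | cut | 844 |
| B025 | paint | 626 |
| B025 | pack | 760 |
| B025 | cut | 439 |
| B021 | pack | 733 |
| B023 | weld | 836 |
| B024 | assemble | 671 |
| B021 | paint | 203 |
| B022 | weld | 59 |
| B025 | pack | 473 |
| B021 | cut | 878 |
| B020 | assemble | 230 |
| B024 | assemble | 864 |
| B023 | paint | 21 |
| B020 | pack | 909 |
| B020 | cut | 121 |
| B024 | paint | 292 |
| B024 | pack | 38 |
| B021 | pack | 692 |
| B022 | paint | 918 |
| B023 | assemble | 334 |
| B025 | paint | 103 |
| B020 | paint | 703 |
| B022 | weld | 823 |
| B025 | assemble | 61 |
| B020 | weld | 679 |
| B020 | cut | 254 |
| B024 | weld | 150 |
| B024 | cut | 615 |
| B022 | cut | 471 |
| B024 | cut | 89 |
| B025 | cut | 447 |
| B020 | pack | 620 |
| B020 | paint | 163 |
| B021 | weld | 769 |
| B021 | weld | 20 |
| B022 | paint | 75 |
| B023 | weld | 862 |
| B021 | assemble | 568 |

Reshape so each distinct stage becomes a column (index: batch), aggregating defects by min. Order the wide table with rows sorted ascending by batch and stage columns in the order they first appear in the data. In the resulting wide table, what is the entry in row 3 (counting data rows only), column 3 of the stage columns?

With rows sorted ascending by batch, row 3 is batch=B022. stage columns in first-appearance order: cut, pack, assemble, paint, weld; column 3 is assemble.
Long rows with batch=B022, stage=assemble: min(842, 682) = 682.

682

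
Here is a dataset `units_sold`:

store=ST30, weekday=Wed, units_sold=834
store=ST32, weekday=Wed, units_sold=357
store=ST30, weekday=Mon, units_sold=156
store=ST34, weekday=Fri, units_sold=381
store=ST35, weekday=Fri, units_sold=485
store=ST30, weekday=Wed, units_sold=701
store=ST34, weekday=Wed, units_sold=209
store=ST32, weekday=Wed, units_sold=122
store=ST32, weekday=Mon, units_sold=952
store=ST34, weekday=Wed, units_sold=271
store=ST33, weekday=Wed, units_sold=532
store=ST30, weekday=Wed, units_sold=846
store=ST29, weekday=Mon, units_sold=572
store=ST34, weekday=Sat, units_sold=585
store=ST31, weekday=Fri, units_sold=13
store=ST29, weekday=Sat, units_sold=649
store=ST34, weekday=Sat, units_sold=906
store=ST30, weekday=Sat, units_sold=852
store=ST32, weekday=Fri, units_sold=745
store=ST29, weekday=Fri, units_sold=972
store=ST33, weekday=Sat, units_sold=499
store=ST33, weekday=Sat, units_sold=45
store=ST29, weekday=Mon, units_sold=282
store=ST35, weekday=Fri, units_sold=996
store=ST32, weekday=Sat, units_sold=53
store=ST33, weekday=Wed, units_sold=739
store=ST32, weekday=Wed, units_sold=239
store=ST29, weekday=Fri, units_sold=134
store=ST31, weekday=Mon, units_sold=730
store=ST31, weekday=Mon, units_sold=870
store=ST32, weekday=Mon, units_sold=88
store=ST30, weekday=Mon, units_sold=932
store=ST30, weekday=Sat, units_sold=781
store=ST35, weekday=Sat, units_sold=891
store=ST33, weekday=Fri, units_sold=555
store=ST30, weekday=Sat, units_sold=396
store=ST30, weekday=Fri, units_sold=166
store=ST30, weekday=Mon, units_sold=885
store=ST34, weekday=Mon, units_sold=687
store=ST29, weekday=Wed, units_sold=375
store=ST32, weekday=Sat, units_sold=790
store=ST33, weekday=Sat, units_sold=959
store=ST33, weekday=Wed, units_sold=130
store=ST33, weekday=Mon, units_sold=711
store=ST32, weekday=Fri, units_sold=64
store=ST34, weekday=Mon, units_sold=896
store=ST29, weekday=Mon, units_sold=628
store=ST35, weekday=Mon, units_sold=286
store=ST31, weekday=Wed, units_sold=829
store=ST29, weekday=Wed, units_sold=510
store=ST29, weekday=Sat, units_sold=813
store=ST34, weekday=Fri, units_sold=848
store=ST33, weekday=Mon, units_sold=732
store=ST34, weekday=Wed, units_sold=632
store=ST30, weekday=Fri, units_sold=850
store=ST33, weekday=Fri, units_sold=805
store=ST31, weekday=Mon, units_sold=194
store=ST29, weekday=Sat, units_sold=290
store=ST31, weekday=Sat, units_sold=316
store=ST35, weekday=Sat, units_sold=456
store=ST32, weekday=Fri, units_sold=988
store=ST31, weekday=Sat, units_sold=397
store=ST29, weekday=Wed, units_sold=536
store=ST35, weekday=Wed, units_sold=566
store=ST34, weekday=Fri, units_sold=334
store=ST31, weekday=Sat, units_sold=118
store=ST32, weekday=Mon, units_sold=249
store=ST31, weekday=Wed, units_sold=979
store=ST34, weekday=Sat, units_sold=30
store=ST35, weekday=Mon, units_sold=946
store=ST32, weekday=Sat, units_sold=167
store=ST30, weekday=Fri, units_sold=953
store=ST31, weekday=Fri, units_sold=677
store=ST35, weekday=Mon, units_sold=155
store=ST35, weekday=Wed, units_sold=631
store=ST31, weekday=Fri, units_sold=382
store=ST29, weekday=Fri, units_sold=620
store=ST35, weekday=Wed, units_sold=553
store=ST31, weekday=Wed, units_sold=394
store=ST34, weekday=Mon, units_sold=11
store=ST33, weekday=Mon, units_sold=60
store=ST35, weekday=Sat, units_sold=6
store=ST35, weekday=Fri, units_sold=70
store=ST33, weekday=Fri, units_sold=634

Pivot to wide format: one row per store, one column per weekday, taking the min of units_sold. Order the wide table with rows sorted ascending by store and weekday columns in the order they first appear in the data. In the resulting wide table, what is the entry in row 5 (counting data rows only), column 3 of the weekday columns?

With rows sorted ascending by store, row 5 is store=ST33. weekday columns in first-appearance order: Wed, Mon, Fri, Sat; column 3 is Fri.
Long rows with store=ST33, weekday=Fri: min(555, 805, 634) = 555.

555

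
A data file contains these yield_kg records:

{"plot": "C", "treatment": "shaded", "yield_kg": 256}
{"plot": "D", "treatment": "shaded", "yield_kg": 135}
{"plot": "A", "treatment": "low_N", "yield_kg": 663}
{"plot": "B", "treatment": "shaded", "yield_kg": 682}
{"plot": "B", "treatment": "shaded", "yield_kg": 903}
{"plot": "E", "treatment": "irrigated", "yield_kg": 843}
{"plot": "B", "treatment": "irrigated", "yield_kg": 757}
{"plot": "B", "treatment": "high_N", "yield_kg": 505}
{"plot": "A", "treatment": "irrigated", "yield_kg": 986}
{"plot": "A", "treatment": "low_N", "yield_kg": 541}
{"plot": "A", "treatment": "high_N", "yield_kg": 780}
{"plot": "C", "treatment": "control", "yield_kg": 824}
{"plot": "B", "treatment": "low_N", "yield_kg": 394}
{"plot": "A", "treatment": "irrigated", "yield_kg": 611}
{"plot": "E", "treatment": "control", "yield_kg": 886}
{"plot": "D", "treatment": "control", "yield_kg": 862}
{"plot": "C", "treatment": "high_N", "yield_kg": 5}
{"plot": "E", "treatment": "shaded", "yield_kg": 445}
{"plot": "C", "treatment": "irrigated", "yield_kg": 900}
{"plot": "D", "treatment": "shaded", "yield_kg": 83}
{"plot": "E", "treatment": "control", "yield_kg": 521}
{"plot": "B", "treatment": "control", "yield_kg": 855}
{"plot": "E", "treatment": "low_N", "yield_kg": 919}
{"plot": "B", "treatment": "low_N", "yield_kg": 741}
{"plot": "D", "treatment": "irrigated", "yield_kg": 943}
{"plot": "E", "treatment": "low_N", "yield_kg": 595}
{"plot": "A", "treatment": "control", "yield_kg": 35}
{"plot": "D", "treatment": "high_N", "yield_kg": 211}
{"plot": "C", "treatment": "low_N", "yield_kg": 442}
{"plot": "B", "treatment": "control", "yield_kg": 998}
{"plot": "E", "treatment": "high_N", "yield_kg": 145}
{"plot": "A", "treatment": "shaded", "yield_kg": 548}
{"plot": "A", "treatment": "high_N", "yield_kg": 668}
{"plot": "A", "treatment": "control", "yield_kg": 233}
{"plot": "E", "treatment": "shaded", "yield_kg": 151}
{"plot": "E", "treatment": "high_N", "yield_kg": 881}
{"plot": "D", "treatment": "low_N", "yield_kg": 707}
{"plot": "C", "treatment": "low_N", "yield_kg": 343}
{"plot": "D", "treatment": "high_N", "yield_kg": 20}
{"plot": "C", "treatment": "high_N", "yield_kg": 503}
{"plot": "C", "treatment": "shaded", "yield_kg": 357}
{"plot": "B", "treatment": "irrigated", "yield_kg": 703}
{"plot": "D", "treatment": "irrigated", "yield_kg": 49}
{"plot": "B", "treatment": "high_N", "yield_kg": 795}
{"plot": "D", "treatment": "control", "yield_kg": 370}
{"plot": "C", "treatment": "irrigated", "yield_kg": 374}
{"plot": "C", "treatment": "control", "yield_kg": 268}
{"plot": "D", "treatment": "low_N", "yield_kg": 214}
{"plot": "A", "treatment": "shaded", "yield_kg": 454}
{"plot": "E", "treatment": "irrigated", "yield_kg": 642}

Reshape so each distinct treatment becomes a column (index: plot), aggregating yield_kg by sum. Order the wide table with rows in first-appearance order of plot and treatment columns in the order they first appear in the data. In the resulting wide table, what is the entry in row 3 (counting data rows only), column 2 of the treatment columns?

1204

With rows in first-appearance order of plot, row 3 is plot=A. treatment columns in first-appearance order: shaded, low_N, irrigated, high_N, control; column 2 is low_N.
Long rows with plot=A, treatment=low_N: 663 + 541 = 1204.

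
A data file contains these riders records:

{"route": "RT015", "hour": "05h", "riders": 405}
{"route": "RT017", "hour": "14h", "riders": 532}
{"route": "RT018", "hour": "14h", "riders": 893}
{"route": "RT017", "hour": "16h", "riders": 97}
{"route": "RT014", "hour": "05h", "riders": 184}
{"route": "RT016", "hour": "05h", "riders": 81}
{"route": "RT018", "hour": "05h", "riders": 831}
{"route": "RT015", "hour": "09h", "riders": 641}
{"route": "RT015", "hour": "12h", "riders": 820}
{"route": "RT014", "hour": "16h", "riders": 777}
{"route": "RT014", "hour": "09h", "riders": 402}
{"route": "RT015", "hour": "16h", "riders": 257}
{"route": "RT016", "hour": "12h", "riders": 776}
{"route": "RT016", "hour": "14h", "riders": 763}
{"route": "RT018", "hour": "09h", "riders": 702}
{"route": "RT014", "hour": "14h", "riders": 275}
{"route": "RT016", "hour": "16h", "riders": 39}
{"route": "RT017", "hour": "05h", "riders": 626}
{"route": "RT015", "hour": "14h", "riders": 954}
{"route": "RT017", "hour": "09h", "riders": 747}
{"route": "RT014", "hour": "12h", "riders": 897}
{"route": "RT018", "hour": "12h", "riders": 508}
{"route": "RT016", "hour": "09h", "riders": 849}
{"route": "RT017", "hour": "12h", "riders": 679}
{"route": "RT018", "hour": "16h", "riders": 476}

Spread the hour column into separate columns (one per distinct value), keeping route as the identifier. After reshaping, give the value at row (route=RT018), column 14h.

893

Wide layout: rows indexed by route, columns are the 5 distinct hour values (05h, 14h, 16h, 09h, 12h).
Cell (route=RT018, hour=14h) draws from the long row where route=RT018 and hour=14h, which has riders=893.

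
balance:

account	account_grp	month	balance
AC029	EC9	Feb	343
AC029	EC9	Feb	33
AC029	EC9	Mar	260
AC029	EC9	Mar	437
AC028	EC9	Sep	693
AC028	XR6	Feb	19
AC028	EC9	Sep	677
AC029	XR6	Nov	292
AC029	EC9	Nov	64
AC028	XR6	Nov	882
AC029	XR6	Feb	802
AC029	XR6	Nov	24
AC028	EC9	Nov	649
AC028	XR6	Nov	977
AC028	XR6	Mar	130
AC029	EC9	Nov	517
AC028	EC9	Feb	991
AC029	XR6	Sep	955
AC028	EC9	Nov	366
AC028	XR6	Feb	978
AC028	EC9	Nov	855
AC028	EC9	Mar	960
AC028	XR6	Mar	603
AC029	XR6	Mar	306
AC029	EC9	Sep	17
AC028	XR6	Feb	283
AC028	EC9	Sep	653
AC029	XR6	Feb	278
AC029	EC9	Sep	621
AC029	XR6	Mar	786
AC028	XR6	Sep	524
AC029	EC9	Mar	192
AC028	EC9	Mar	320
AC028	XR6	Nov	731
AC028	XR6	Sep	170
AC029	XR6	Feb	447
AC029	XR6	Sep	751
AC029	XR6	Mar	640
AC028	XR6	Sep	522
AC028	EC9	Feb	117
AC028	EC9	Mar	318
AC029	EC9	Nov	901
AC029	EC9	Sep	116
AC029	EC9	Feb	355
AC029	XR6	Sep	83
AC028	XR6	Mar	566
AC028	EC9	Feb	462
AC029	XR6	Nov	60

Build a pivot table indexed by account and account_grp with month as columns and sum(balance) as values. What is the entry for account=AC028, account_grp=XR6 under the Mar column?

1299

Rows with account=AC028, account_grp=XR6 and month=Mar: balance values are 130, 603, 566.
130 + 603 + 566 = 1299.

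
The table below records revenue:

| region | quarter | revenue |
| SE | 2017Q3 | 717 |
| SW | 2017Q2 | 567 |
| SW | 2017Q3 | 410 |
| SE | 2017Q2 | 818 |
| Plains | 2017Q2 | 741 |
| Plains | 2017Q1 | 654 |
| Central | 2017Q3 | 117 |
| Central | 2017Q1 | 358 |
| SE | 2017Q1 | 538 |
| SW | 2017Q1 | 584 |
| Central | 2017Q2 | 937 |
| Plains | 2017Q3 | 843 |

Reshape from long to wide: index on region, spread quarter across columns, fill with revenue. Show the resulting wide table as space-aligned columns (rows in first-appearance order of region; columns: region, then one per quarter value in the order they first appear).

Columns: region plus the 3 distinct quarter values (2017Q3, 2017Q2, 2017Q1).
For example, row SE column 2017Q3 takes revenue=717 from the long row (SE, 2017Q3).

region   2017Q3  2017Q2  2017Q1
SE       717     818     538   
SW       410     567     584   
Plains   843     741     654   
Central  117     937     358   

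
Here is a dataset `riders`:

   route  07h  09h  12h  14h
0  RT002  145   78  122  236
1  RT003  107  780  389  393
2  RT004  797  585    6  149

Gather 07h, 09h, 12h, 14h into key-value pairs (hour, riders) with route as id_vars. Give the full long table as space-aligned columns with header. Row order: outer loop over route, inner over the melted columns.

route  hour  riders
RT002  07h   145   
RT002  09h   78    
RT002  12h   122   
RT002  14h   236   
RT003  07h   107   
RT003  09h   780   
RT003  12h   389   
RT003  14h   393   
RT004  07h   797   
RT004  09h   585   
RT004  12h   6     
RT004  14h   149   

Each (route, column) pair becomes one row: 3 × 4 = 12 rows.
For example, (RT002, 07h) → riders=145.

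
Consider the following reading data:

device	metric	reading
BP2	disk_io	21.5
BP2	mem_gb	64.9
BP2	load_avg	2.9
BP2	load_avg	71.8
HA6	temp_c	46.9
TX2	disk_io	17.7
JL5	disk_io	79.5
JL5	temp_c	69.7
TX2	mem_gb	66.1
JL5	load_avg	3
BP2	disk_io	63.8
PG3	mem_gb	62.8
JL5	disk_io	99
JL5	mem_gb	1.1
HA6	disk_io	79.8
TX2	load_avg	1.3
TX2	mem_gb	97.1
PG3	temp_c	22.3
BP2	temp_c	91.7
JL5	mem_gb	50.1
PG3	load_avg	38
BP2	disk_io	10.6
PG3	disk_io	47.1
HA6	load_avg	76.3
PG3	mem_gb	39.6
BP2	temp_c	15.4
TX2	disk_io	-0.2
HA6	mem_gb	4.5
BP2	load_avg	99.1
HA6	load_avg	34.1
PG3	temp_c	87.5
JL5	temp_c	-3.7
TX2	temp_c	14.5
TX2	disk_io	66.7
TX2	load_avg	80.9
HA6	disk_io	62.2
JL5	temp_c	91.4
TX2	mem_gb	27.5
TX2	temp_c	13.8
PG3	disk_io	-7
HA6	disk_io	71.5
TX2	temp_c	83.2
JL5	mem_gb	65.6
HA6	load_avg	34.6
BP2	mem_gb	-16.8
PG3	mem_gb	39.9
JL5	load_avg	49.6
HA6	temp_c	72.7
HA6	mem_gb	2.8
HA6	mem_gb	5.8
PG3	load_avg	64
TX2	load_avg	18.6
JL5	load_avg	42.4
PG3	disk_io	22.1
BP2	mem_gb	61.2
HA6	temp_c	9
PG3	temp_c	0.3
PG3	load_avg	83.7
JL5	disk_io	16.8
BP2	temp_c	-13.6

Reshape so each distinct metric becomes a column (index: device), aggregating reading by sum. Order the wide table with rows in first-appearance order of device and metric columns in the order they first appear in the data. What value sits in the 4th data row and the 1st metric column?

With rows in first-appearance order of device, row 4 is device=JL5. metric columns in first-appearance order: disk_io, mem_gb, load_avg, temp_c; column 1 is disk_io.
Long rows with device=JL5, metric=disk_io: 79.5 + 99 + 16.8 = 195.3.

195.3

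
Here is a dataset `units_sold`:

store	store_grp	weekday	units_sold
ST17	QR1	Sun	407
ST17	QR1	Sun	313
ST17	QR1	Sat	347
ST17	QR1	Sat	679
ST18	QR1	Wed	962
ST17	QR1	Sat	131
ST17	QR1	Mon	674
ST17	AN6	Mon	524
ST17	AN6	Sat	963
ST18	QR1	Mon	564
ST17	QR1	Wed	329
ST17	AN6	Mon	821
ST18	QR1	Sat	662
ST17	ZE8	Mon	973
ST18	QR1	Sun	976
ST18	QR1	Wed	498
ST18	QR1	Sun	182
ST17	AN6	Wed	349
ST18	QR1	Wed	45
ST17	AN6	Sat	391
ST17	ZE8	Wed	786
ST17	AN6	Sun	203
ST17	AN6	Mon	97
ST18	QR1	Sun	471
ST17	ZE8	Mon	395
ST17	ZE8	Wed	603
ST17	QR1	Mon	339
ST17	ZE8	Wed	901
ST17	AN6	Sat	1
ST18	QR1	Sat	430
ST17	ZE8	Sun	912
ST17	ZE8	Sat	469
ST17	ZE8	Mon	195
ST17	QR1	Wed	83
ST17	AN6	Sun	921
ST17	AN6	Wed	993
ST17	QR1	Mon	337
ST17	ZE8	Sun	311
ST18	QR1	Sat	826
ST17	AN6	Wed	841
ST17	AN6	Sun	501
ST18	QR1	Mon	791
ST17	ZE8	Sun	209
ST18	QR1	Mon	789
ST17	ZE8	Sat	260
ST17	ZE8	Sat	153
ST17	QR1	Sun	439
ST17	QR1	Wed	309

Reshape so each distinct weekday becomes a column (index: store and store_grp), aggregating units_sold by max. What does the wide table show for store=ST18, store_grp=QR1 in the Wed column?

Rows with store=ST18, store_grp=QR1 and weekday=Wed: units_sold values are 962, 498, 45.
max(962, 498, 45) = 962.

962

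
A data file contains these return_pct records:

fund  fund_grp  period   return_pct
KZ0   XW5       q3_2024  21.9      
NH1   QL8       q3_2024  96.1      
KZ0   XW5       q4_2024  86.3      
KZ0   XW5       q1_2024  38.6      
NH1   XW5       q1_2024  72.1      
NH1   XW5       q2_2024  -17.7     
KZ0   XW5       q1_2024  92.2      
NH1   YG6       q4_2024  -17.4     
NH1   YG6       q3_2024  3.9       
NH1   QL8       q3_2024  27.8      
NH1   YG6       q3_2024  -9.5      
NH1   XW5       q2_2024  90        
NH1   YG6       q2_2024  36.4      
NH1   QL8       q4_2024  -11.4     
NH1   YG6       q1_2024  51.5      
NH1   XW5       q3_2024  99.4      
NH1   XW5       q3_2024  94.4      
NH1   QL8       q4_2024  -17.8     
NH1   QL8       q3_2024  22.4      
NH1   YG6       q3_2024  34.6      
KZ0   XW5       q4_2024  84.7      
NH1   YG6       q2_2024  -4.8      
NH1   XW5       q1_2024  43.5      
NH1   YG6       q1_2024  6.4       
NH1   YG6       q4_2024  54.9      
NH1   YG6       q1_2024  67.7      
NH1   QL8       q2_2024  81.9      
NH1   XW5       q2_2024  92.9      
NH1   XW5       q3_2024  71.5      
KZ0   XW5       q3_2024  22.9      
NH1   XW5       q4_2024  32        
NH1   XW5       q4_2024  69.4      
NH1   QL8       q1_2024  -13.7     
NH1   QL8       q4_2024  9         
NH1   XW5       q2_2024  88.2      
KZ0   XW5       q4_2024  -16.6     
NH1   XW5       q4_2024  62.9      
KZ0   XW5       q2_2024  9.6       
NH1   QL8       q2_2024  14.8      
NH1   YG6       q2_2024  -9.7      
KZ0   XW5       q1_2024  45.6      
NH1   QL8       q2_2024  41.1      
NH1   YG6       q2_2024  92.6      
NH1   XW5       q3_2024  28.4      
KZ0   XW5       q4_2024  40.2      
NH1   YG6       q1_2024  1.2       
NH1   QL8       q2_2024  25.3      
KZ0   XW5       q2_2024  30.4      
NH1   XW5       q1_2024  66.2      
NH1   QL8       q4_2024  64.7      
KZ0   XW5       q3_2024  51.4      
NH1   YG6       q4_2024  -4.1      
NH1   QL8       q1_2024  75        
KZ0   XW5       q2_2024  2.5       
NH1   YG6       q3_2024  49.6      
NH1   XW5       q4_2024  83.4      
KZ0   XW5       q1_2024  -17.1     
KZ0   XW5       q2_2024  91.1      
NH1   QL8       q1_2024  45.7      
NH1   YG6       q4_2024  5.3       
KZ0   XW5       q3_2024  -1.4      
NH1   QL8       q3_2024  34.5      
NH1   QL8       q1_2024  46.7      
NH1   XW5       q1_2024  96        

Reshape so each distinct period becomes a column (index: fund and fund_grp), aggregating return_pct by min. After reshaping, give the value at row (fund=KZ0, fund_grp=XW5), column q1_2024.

-17.1

Rows with fund=KZ0, fund_grp=XW5 and period=q1_2024: return_pct values are 38.6, 92.2, 45.6, -17.1.
min(38.6, 92.2, 45.6, -17.1) = -17.1.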